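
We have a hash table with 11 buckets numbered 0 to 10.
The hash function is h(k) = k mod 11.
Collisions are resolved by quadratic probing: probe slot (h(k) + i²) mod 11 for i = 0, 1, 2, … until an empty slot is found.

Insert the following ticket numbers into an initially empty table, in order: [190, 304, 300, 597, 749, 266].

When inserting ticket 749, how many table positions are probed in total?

2

190: h=3 => slot 3
304: h=7 => slot 7
300: h=3, probe 3,4 => slot 4
597: h=3, probe 3,4,7,1 => slot 1
749: h=1, probe 1,2 => slot 2
266: h=2, probe 2,3,6 => slot 6
Table: [∅, 597, 749, 190, 300, ∅, 266, 304, ∅, ∅, ∅]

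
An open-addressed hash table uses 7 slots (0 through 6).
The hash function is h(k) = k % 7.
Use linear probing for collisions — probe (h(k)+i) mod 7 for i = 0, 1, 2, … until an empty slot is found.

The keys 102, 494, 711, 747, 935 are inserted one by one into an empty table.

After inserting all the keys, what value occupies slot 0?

747

102: h=4 -> slot 4
494: h=4, probe 4,5 -> slot 5
711: h=4, probe 4,5,6 -> slot 6
747: h=5, probe 5,6,0 -> slot 0
935: h=4, probe 4,5,6,0,1 -> slot 1
Table: [747, 935, ∅, ∅, 102, 494, 711]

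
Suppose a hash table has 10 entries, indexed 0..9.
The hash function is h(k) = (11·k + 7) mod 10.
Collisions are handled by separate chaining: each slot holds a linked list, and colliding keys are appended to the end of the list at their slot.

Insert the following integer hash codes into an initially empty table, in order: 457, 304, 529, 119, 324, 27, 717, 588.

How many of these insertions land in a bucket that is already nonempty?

Insert 457: h=4, bucket 4 empty → new chain.
Insert 304: h=1, bucket 1 empty → new chain.
Insert 529: h=6, bucket 6 empty → new chain.
Insert 119: h=6, bucket 6 nonempty → append to chain.
Insert 324: h=1, bucket 1 nonempty → append to chain.
Insert 27: h=4, bucket 4 nonempty → append to chain.
Insert 717: h=4, bucket 4 nonempty → append to chain.
Insert 588: h=5, bucket 5 empty → new chain.
Final buckets:
0: ∅
1: 304 -> 324
2: ∅
3: ∅
4: 457 -> 27 -> 717
5: 588
6: 529 -> 119
7: ∅
8: ∅
9: ∅

4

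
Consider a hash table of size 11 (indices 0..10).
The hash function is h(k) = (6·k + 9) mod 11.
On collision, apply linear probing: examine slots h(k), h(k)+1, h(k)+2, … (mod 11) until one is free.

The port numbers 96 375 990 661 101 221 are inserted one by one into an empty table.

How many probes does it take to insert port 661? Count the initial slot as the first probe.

96: h=2 -> slot 2
375: h=4 -> slot 4
990: h=9 -> slot 9
661: h=4, probe 4,5 -> slot 5
101: h=10 -> slot 10
221: h=4, probe 4,5,6 -> slot 6
Table: [-, -, 96, -, 375, 661, 221, -, -, 990, 101]

2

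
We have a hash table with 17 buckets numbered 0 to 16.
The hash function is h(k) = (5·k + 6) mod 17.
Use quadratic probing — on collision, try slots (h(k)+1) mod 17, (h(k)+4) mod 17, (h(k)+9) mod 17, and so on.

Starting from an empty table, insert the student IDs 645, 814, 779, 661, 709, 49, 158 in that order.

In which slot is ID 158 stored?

6

645: h=1 => slot 1
814: h=13 => slot 13
779: h=8 => slot 8
661: h=13, probe 13,14 => slot 14
709: h=15 => slot 15
49: h=13, probe 13,14,0 => slot 0
158: h=14, probe 14,15,1,6 => slot 6
Table: [49, 645, ., ., ., ., 158, ., 779, ., ., ., ., 814, 661, 709, .]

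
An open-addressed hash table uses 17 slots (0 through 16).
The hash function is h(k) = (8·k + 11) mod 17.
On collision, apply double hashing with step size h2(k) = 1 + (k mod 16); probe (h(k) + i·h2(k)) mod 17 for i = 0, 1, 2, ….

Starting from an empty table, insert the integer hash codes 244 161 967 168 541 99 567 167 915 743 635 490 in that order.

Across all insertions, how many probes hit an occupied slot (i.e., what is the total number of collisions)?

244 hashes to 8; slot 8 is free -> place at 8.
161 hashes to 7; slot 7 is free -> place at 7.
967 hashes to 12; slot 12 is free -> place at 12.
168 hashes to 12, h2=9; 12 taken -> place at 4.
541 hashes to 4, h2=14; 4 taken -> place at 1.
99 hashes to 4, h2=4; 4,8,12 taken -> place at 16.
567 hashes to 8, h2=8; 8,16,7 taken -> place at 15.
167 hashes to 4, h2=8; 4,12 taken -> place at 3.
915 hashes to 4, h2=4; 4,8,12,16,3,7 taken -> place at 11.
743 hashes to 5; slot 5 is free -> place at 5.
635 hashes to 8, h2=12; 8,3,15 taken -> place at 10.
490 hashes to 4, h2=11; 4,15 taken -> place at 9.
Table: [., 541, ., 167, 168, 743, ., 161, 244, 490, 635, 915, 967, ., ., 567, 99]

21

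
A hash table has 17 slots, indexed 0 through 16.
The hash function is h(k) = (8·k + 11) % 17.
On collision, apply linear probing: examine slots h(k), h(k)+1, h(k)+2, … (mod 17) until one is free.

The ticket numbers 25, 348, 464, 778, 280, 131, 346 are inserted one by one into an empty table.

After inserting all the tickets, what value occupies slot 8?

25: h=7 -> slot 7
348: h=7, probe 7,8 -> slot 8
464: h=0 -> slot 0
778: h=13 -> slot 13
280: h=7, probe 7,8,9 -> slot 9
131: h=5 -> slot 5
346: h=8, probe 8,9,10 -> slot 10
Table: [464, _, _, _, _, 131, _, 25, 348, 280, 346, _, _, 778, _, _, _]

348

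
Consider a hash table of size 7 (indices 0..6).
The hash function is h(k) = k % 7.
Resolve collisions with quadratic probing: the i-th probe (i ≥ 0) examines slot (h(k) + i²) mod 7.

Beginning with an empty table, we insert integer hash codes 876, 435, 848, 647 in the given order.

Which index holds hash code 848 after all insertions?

5

876: h=1 => slot 1
435: h=1, probe 1,2 => slot 2
848: h=1, probe 1,2,5 => slot 5
647: h=3 => slot 3
Table: [—, 876, 435, 647, —, 848, —]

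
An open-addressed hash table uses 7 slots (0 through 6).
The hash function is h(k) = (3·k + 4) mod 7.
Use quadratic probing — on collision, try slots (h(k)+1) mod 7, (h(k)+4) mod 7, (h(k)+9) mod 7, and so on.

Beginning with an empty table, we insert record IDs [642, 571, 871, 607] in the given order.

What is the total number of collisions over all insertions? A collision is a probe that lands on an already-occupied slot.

642 hashes to 5; slot 5 is free → place at 5.
571 hashes to 2; slot 2 is free → place at 2.
871 hashes to 6; slot 6 is free → place at 6.
607 hashes to 5; 5,6,2 taken → place at 0.
Table: [607, —, 571, —, —, 642, 871]

3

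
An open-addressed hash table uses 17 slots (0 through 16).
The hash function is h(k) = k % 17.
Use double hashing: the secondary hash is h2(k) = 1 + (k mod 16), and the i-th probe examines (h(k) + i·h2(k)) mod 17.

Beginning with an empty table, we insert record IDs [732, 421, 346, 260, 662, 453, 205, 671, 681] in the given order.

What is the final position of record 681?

4

732: h=1 → slot 1
421: h=13 → slot 13
346: h=6 → slot 6
260: h=5 → slot 5
662: h=16 → slot 16
453: h=11 → slot 11
205: h=1, h2=14, probe 1,15 → slot 15
671: h=8 → slot 8
681: h=1, h2=10, probe 1,11,4 → slot 4
Table: [—, 732, —, —, 681, 260, 346, —, 671, —, —, 453, —, 421, —, 205, 662]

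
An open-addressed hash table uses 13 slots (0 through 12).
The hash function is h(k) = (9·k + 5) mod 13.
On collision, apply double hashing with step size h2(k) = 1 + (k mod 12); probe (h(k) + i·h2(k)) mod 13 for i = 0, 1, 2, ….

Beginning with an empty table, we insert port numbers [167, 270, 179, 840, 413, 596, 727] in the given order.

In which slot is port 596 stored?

9

Insert 167: h=0, slot 0 empty => index 0.
Insert 270: h=4, slot 4 empty => index 4.
Insert 179: h=4, h2=12, slot 4 occupied => index 3.
Insert 840: h=12, slot 12 empty => index 12.
Insert 413: h=4, h2=6, slot 4 occupied => index 10.
Insert 596: h=0, h2=9, slot 0 occupied => index 9.
Insert 727: h=9, h2=8, slots 9,4,12 occupied => index 7.
Table: [167, _, _, 179, 270, _, _, 727, _, 596, 413, _, 840]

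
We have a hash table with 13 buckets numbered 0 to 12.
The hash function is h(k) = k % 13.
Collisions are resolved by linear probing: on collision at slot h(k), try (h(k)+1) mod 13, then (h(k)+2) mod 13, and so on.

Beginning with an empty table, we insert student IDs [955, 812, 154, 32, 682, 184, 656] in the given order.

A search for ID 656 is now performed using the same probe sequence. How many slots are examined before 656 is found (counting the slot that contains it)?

Insert 955: h=6, slot 6 empty → index 6.
Insert 812: h=6, slot 6 occupied → index 7.
Insert 154: h=11, slot 11 empty → index 11.
Insert 32: h=6, slots 6,7 occupied → index 8.
Insert 682: h=6, slots 6,7,8 occupied → index 9.
Insert 184: h=2, slot 2 empty → index 2.
Insert 656: h=6, slots 6,7,8,9 occupied → index 10.
Table: [—, —, 184, —, —, —, 955, 812, 32, 682, 656, 154, —]
Lookup 656: h=6, probe 6,7,8,9,10 → found at 10.

5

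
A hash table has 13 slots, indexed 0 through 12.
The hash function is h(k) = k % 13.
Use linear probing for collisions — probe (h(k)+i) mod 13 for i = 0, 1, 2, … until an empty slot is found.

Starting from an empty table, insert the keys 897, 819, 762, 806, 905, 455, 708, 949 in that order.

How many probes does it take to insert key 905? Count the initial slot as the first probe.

897 hashes to 0; slot 0 is free → place at 0.
819 hashes to 0; 0 taken → place at 1.
762 hashes to 8; slot 8 is free → place at 8.
806 hashes to 0; 0,1 taken → place at 2.
905 hashes to 8; 8 taken → place at 9.
455 hashes to 0; 0,1,2 taken → place at 3.
708 hashes to 6; slot 6 is free → place at 6.
949 hashes to 0; 0,1,2,3 taken → place at 4.
Table: [897, 819, 806, 455, 949, _, 708, _, 762, 905, _, _, _]

2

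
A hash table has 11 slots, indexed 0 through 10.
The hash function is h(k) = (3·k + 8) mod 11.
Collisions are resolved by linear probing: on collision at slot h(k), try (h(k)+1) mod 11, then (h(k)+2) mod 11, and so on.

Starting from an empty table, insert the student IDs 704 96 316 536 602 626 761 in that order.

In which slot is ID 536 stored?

Insert 704: h=8, slot 8 empty -> index 8.
Insert 96: h=10, slot 10 empty -> index 10.
Insert 316: h=10, slot 10 occupied -> index 0.
Insert 536: h=10, slots 10,0 occupied -> index 1.
Insert 602: h=10, slots 10,0,1 occupied -> index 2.
Insert 626: h=5, slot 5 empty -> index 5.
Insert 761: h=3, slot 3 empty -> index 3.
Table: [316, 536, 602, 761, ∅, 626, ∅, ∅, 704, ∅, 96]

1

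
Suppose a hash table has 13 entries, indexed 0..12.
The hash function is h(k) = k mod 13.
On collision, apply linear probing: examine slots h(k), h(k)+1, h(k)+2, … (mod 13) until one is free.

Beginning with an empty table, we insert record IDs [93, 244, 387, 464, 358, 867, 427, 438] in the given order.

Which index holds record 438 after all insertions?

1

93: h=2 => slot 2
244: h=10 => slot 10
387: h=10, probe 10,11 => slot 11
464: h=9 => slot 9
358: h=7 => slot 7
867: h=9, probe 9,10,11,12 => slot 12
427: h=11, probe 11,12,0 => slot 0
438: h=9, probe 9,10,11,12,0,1 => slot 1
Table: [427, 438, 93, _, _, _, _, 358, _, 464, 244, 387, 867]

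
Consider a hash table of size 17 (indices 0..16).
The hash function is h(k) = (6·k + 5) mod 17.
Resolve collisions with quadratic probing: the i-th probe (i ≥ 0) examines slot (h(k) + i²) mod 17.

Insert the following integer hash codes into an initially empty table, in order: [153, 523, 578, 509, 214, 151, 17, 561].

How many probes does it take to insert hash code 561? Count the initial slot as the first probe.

153 hashes to 5; slot 5 is free → place at 5.
523 hashes to 15; slot 15 is free → place at 15.
578 hashes to 5; 5 taken → place at 6.
509 hashes to 16; slot 16 is free → place at 16.
214 hashes to 14; slot 14 is free → place at 14.
151 hashes to 10; slot 10 is free → place at 10.
17 hashes to 5; 5,6 taken → place at 9.
561 hashes to 5; 5,6,9,14 taken → place at 4.
Table: [., ., ., ., 561, 153, 578, ., ., 17, 151, ., ., ., 214, 523, 509]

5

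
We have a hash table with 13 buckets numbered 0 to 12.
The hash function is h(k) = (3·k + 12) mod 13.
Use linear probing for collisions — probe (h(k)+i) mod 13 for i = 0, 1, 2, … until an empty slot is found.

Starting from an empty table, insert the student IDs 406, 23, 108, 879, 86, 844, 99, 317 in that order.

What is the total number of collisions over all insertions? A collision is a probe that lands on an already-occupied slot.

406 hashes to 8; slot 8 is free → place at 8.
23 hashes to 3; slot 3 is free → place at 3.
108 hashes to 11; slot 11 is free → place at 11.
879 hashes to 10; slot 10 is free → place at 10.
86 hashes to 10; 10,11 taken → place at 12.
844 hashes to 9; slot 9 is free → place at 9.
99 hashes to 10; 10,11,12 taken → place at 0.
317 hashes to 1; slot 1 is free → place at 1.
Table: [99, 317, ., 23, ., ., ., ., 406, 844, 879, 108, 86]

5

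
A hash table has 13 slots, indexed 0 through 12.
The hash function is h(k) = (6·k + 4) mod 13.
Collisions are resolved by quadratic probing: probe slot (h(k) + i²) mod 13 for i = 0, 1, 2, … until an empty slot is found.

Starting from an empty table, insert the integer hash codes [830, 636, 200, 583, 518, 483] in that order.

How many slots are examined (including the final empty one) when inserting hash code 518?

Insert 830: h=5, slot 5 empty → index 5.
Insert 636: h=11, slot 11 empty → index 11.
Insert 200: h=8, slot 8 empty → index 8.
Insert 583: h=5, slot 5 occupied → index 6.
Insert 518: h=5, slots 5,6 occupied → index 9.
Insert 483: h=3, slot 3 empty → index 3.
Table: [., ., ., 483, ., 830, 583, ., 200, 518, ., 636, .]

3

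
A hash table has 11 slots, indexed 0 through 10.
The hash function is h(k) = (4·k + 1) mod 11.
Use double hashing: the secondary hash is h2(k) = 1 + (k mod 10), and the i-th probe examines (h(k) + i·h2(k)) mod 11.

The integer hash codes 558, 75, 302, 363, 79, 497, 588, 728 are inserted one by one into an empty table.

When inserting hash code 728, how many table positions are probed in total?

2

Insert 558: h=0, slot 0 empty => index 0.
Insert 75: h=4, slot 4 empty => index 4.
Insert 302: h=10, slot 10 empty => index 10.
Insert 363: h=1, slot 1 empty => index 1.
Insert 79: h=9, slot 9 empty => index 9.
Insert 497: h=9, h2=8, slot 9 occupied => index 6.
Insert 588: h=10, h2=9, slot 10 occupied => index 8.
Insert 728: h=9, h2=9, slot 9 occupied => index 7.
Table: [558, 363, ∅, ∅, 75, ∅, 497, 728, 588, 79, 302]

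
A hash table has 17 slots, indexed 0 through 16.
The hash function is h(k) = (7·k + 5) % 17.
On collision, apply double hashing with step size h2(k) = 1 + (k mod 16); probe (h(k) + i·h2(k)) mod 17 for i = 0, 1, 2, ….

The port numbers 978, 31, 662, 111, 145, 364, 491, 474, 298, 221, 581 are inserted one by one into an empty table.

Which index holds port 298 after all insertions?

978 hashes to 0; slot 0 is free -> place at 0.
31 hashes to 1; slot 1 is free -> place at 1.
662 hashes to 15; slot 15 is free -> place at 15.
111 hashes to 0, h2=16; 0 taken -> place at 16.
145 hashes to 0, h2=2; 0 taken -> place at 2.
364 hashes to 3; slot 3 is free -> place at 3.
491 hashes to 8; slot 8 is free -> place at 8.
474 hashes to 8, h2=11; 8,2 taken -> place at 13.
298 hashes to 0, h2=11; 0 taken -> place at 11.
221 hashes to 5; slot 5 is free -> place at 5.
581 hashes to 9; slot 9 is free -> place at 9.
Table: [978, 31, 145, 364, ., 221, ., ., 491, 581, ., 298, ., 474, ., 662, 111]

11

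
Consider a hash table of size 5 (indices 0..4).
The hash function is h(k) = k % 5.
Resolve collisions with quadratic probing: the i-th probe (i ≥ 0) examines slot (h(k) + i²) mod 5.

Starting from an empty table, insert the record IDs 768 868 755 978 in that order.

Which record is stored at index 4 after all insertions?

868

768: h=3 → slot 3
868: h=3, probe 3,4 → slot 4
755: h=0 → slot 0
978: h=3, probe 3,4,2 → slot 2
Table: [755, -, 978, 768, 868]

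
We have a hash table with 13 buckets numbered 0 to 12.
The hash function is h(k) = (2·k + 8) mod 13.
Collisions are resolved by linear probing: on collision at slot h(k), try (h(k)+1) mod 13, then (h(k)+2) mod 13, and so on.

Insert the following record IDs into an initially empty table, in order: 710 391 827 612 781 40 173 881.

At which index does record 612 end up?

Insert 710: h=11, slot 11 empty → index 11.
Insert 391: h=10, slot 10 empty → index 10.
Insert 827: h=11, slot 11 occupied → index 12.
Insert 612: h=10, slots 10,11,12 occupied → index 0.
Insert 781: h=10, slots 10,11,12,0 occupied → index 1.
Insert 40: h=10, slots 10,11,12,0,1 occupied → index 2.
Insert 173: h=3, slot 3 empty → index 3.
Insert 881: h=2, slots 2,3 occupied → index 4.
Table: [612, 781, 40, 173, 881, ∅, ∅, ∅, ∅, ∅, 391, 710, 827]

0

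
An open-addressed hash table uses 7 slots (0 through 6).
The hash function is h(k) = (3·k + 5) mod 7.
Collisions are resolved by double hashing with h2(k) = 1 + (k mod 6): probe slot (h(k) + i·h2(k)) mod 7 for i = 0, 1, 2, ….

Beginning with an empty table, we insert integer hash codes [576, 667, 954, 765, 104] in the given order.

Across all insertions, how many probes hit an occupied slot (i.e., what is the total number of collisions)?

Insert 576: h=4, slot 4 empty -> index 4.
Insert 667: h=4, h2=2, slot 4 occupied -> index 6.
Insert 954: h=4, h2=1, slot 4 occupied -> index 5.
Insert 765: h=4, h2=4, slot 4 occupied -> index 1.
Insert 104: h=2, slot 2 empty -> index 2.
Table: [_, 765, 104, _, 576, 954, 667]

3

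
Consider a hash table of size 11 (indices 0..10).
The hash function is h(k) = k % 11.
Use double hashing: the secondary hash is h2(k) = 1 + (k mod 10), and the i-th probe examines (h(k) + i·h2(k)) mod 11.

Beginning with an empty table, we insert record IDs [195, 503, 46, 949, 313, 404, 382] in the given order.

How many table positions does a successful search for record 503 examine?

2

195 hashes to 8; slot 8 is free -> place at 8.
503 hashes to 8, h2=4; 8 taken -> place at 1.
46 hashes to 2; slot 2 is free -> place at 2.
949 hashes to 3; slot 3 is free -> place at 3.
313 hashes to 5; slot 5 is free -> place at 5.
404 hashes to 8, h2=5; 8,2 taken -> place at 7.
382 hashes to 8, h2=3; 8 taken -> place at 0.
Table: [382, 503, 46, 949, ∅, 313, ∅, 404, 195, ∅, ∅]
Lookup 503: h=8, h2=4, probe 8,1 → found at 1.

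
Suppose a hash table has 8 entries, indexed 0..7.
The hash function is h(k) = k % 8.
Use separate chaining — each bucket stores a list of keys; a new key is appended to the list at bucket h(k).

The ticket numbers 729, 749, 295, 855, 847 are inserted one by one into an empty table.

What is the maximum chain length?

3

Insert 729: h=1, bucket 1 empty -> new chain.
Insert 749: h=5, bucket 5 empty -> new chain.
Insert 295: h=7, bucket 7 empty -> new chain.
Insert 855: h=7, bucket 7 nonempty -> append to chain.
Insert 847: h=7, bucket 7 nonempty -> append to chain.
Final buckets:
0: _
1: 729
2: _
3: _
4: _
5: 749
6: _
7: 295 -> 855 -> 847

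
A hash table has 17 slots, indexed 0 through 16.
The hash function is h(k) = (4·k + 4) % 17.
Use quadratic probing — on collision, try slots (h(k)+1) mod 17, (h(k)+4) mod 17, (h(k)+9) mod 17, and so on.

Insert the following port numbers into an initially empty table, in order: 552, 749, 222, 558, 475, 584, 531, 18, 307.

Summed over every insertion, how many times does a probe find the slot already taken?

552 hashes to 2; slot 2 is free -> place at 2.
749 hashes to 8; slot 8 is free -> place at 8.
222 hashes to 8; 8 taken -> place at 9.
558 hashes to 9; 9 taken -> place at 10.
475 hashes to 0; slot 0 is free -> place at 0.
584 hashes to 11; slot 11 is free -> place at 11.
531 hashes to 3; slot 3 is free -> place at 3.
18 hashes to 8; 8,9 taken -> place at 12.
307 hashes to 8; 8,9,12,0 taken -> place at 7.
Table: [475, -, 552, 531, -, -, -, 307, 749, 222, 558, 584, 18, -, -, -, -]

8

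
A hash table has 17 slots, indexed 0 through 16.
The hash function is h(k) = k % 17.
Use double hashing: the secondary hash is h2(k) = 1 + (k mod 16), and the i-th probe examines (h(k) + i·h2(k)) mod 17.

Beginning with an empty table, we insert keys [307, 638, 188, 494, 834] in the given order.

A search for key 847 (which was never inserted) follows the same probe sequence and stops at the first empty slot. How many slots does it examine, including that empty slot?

2

307: h=1 => slot 1
638: h=9 => slot 9
188: h=1, h2=13, probe 1,14 => slot 14
494: h=1, h2=15, probe 1,16 => slot 16
834: h=1, h2=3, probe 1,4 => slot 4
Table: [., 307, ., ., 834, ., ., ., ., 638, ., ., ., ., 188, ., 494]
Lookup 847: h=14, h2=16, probe 14,13 → slot 13 empty, not found.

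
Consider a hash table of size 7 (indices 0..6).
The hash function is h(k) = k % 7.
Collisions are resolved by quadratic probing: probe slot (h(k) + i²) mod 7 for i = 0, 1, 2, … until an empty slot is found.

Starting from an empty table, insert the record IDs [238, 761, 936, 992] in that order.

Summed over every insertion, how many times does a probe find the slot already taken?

3

238: h=0 → slot 0
761: h=5 → slot 5
936: h=5, probe 5,6 → slot 6
992: h=5, probe 5,6,2 → slot 2
Table: [238, —, 992, —, —, 761, 936]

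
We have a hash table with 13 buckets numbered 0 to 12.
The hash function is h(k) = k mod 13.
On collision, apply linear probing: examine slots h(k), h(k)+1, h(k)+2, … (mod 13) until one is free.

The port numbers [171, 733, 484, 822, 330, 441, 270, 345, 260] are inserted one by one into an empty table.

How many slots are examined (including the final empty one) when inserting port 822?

2

Insert 171: h=2, slot 2 empty => index 2.
Insert 733: h=5, slot 5 empty => index 5.
Insert 484: h=3, slot 3 empty => index 3.
Insert 822: h=3, slot 3 occupied => index 4.
Insert 330: h=5, slot 5 occupied => index 6.
Insert 441: h=12, slot 12 empty => index 12.
Insert 270: h=10, slot 10 empty => index 10.
Insert 345: h=7, slot 7 empty => index 7.
Insert 260: h=0, slot 0 empty => index 0.
Table: [260, ., 171, 484, 822, 733, 330, 345, ., ., 270, ., 441]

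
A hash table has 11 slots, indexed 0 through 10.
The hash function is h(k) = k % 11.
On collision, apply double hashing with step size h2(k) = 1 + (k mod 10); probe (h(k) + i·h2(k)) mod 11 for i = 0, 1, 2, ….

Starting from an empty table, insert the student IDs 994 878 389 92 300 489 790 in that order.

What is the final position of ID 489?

994: h=4 -> slot 4
878: h=9 -> slot 9
389: h=4, h2=10, probe 4,3 -> slot 3
92: h=4, h2=3, probe 4,7 -> slot 7
300: h=3, h2=1, probe 3,4,5 -> slot 5
489: h=5, h2=10, probe 5,4,3,2 -> slot 2
790: h=9, h2=1, probe 9,10 -> slot 10
Table: [—, —, 489, 389, 994, 300, —, 92, —, 878, 790]

2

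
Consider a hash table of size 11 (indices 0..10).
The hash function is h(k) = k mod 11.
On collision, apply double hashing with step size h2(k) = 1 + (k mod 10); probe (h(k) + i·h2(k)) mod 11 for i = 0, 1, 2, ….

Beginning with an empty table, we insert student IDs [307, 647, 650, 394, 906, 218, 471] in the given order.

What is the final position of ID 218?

7

307 hashes to 10; slot 10 is free → place at 10.
647 hashes to 9; slot 9 is free → place at 9.
650 hashes to 1; slot 1 is free → place at 1.
394 hashes to 9, h2=5; 9 taken → place at 3.
906 hashes to 4; slot 4 is free → place at 4.
218 hashes to 9, h2=9; 9 taken → place at 7.
471 hashes to 9, h2=2; 9 taken → place at 0.
Table: [471, 650, _, 394, 906, _, _, 218, _, 647, 307]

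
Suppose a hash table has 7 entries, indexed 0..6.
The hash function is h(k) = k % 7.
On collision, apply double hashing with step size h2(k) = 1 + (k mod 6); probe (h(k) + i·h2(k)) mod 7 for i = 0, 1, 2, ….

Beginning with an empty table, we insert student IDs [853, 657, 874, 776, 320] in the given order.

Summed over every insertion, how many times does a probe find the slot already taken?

3

Insert 853: h=6, slot 6 empty → index 6.
Insert 657: h=6, h2=4, slot 6 occupied → index 3.
Insert 874: h=6, h2=5, slot 6 occupied → index 4.
Insert 776: h=6, h2=3, slot 6 occupied → index 2.
Insert 320: h=5, slot 5 empty → index 5.
Table: [-, -, 776, 657, 874, 320, 853]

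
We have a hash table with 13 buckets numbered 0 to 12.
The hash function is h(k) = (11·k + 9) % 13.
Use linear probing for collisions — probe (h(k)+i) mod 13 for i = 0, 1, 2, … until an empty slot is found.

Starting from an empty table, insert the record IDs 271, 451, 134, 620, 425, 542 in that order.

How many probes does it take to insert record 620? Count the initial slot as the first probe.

2

271: h=0 -> slot 0
451: h=4 -> slot 4
134: h=1 -> slot 1
620: h=4, probe 4,5 -> slot 5
425: h=4, probe 4,5,6 -> slot 6
542: h=4, probe 4,5,6,7 -> slot 7
Table: [271, 134, ∅, ∅, 451, 620, 425, 542, ∅, ∅, ∅, ∅, ∅]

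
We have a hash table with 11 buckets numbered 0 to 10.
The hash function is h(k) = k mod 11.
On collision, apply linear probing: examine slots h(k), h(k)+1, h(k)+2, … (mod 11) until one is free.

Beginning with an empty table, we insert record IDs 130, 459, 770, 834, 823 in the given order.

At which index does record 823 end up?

1

130 hashes to 9; slot 9 is free => place at 9.
459 hashes to 8; slot 8 is free => place at 8.
770 hashes to 0; slot 0 is free => place at 0.
834 hashes to 9; 9 taken => place at 10.
823 hashes to 9; 9,10,0 taken => place at 1.
Table: [770, 823, _, _, _, _, _, _, 459, 130, 834]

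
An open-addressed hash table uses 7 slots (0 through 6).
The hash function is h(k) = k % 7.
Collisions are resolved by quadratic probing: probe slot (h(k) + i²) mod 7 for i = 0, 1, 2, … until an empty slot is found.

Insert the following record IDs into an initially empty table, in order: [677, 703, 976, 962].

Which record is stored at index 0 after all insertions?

677: h=5 => slot 5
703: h=3 => slot 3
976: h=3, probe 3,4 => slot 4
962: h=3, probe 3,4,0 => slot 0
Table: [962, ∅, ∅, 703, 976, 677, ∅]

962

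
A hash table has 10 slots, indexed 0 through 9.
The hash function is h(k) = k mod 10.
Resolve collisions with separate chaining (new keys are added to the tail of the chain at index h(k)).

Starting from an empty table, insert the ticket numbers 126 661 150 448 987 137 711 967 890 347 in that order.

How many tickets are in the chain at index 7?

4

126 -> bucket 6
661 -> bucket 1
150 -> bucket 0
448 -> bucket 8
987 -> bucket 7
137 -> bucket 7 (collision)
711 -> bucket 1 (collision)
967 -> bucket 7 (collision)
890 -> bucket 0 (collision)
347 -> bucket 7 (collision)
Final buckets:
0: 150 -> 890
1: 661 -> 711
2: .
3: .
4: .
5: .
6: 126
7: 987 -> 137 -> 967 -> 347
8: 448
9: .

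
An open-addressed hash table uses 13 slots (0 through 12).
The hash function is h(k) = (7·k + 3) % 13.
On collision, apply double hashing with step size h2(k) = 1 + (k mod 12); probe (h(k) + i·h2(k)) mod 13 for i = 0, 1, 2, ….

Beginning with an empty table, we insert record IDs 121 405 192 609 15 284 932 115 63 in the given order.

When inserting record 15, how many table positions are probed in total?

3

Insert 121: h=5, slot 5 empty -> index 5.
Insert 405: h=4, slot 4 empty -> index 4.
Insert 192: h=8, slot 8 empty -> index 8.
Insert 609: h=2, slot 2 empty -> index 2.
Insert 15: h=4, h2=4, slots 4,8 occupied -> index 12.
Insert 284: h=2, h2=9, slot 2 occupied -> index 11.
Insert 932: h=1, slot 1 empty -> index 1.
Insert 115: h=2, h2=8, slot 2 occupied -> index 10.
Insert 63: h=2, h2=4, slot 2 occupied -> index 6.
Table: [_, 932, 609, _, 405, 121, 63, _, 192, _, 115, 284, 15]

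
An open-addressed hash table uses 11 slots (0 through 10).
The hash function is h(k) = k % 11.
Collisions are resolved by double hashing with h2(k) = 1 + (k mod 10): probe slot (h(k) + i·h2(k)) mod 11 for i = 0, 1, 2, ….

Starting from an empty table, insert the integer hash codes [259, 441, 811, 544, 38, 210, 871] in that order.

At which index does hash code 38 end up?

259 hashes to 6; slot 6 is free -> place at 6.
441 hashes to 1; slot 1 is free -> place at 1.
811 hashes to 8; slot 8 is free -> place at 8.
544 hashes to 5; slot 5 is free -> place at 5.
38 hashes to 5, h2=9; 5 taken -> place at 3.
210 hashes to 1, h2=1; 1 taken -> place at 2.
871 hashes to 2, h2=2; 2 taken -> place at 4.
Table: [—, 441, 210, 38, 871, 544, 259, —, 811, —, —]

3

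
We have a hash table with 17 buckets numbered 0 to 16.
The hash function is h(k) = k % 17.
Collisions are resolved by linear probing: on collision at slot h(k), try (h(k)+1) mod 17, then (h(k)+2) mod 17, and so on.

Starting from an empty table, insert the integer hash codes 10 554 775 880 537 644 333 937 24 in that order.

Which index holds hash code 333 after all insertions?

16

10 hashes to 10; slot 10 is free → place at 10.
554 hashes to 10; 10 taken → place at 11.
775 hashes to 10; 10,11 taken → place at 12.
880 hashes to 13; slot 13 is free → place at 13.
537 hashes to 10; 10,11,12,13 taken → place at 14.
644 hashes to 15; slot 15 is free → place at 15.
333 hashes to 10; 10,11,12,13,14,15 taken → place at 16.
937 hashes to 2; slot 2 is free → place at 2.
24 hashes to 7; slot 7 is free → place at 7.
Table: [., ., 937, ., ., ., ., 24, ., ., 10, 554, 775, 880, 537, 644, 333]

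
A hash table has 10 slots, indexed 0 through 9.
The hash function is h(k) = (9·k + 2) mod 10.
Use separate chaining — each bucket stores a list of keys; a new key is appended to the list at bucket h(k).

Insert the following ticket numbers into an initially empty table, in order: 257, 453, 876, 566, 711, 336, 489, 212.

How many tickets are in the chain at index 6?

257 → bucket 5
453 → bucket 9
876 → bucket 6
566 → bucket 6 (collision)
711 → bucket 1
336 → bucket 6 (collision)
489 → bucket 3
212 → bucket 0
Final buckets:
0: 212
1: 711
2: —
3: 489
4: —
5: 257
6: 876 -> 566 -> 336
7: —
8: —
9: 453

3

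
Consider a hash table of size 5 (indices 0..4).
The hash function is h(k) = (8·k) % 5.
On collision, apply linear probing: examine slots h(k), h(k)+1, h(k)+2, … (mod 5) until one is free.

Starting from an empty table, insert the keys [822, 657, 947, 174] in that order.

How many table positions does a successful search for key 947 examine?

3

Insert 822: h=1, slot 1 empty => index 1.
Insert 657: h=1, slot 1 occupied => index 2.
Insert 947: h=1, slots 1,2 occupied => index 3.
Insert 174: h=2, slots 2,3 occupied => index 4.
Table: [∅, 822, 657, 947, 174]
Lookup 947: h=1, probe 1,2,3 → found at 3.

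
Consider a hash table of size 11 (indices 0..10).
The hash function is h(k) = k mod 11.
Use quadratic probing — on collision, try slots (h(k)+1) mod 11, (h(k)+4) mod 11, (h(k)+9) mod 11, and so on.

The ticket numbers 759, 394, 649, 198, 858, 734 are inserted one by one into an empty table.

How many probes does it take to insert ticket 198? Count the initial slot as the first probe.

3

Insert 759: h=0, slot 0 empty → index 0.
Insert 394: h=9, slot 9 empty → index 9.
Insert 649: h=0, slot 0 occupied → index 1.
Insert 198: h=0, slots 0,1 occupied → index 4.
Insert 858: h=0, slots 0,1,4,9 occupied → index 5.
Insert 734: h=8, slot 8 empty → index 8.
Table: [759, 649, -, -, 198, 858, -, -, 734, 394, -]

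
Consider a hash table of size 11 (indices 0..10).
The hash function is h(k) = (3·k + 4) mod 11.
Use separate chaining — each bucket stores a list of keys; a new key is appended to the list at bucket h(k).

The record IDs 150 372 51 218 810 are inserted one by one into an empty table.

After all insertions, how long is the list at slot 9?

Insert 150: h=3, bucket 3 empty -> new chain.
Insert 372: h=9, bucket 9 empty -> new chain.
Insert 51: h=3, bucket 3 nonempty -> append to chain.
Insert 218: h=9, bucket 9 nonempty -> append to chain.
Insert 810: h=3, bucket 3 nonempty -> append to chain.
Final buckets:
0: -
1: -
2: -
3: 150 -> 51 -> 810
4: -
5: -
6: -
7: -
8: -
9: 372 -> 218
10: -

2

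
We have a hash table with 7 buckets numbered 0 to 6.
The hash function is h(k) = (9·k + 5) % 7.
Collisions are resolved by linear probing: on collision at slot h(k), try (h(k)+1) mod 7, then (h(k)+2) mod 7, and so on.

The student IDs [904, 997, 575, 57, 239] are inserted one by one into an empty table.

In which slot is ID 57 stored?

904: h=0 => slot 0
997: h=4 => slot 4
575: h=0, probe 0,1 => slot 1
57: h=0, probe 0,1,2 => slot 2
239: h=0, probe 0,1,2,3 => slot 3
Table: [904, 575, 57, 239, 997, ., .]

2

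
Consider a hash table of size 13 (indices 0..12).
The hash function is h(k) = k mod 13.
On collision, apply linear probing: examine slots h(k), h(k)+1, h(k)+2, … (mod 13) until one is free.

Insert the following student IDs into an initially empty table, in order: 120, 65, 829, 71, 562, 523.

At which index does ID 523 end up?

120 hashes to 3; slot 3 is free → place at 3.
65 hashes to 0; slot 0 is free → place at 0.
829 hashes to 10; slot 10 is free → place at 10.
71 hashes to 6; slot 6 is free → place at 6.
562 hashes to 3; 3 taken → place at 4.
523 hashes to 3; 3,4 taken → place at 5.
Table: [65, ., ., 120, 562, 523, 71, ., ., ., 829, ., .]

5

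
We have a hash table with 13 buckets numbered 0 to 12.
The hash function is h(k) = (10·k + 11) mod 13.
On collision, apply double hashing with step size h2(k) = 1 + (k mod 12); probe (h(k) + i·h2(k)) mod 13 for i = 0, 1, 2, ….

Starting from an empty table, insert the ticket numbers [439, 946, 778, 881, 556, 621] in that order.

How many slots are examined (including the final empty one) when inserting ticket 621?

3

Insert 439: h=7, slot 7 empty → index 7.
Insert 946: h=7, h2=11, slot 7 occupied → index 5.
Insert 778: h=4, slot 4 empty → index 4.
Insert 881: h=7, h2=6, slot 7 occupied → index 0.
Insert 556: h=7, h2=5, slot 7 occupied → index 12.
Insert 621: h=7, h2=10, slots 7,4 occupied → index 1.
Table: [881, 621, ., ., 778, 946, ., 439, ., ., ., ., 556]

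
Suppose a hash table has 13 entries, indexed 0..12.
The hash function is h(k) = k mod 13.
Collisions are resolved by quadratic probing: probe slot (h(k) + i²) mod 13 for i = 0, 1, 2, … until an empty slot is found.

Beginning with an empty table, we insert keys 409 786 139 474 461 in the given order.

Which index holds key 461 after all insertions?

409 hashes to 6; slot 6 is free => place at 6.
786 hashes to 6; 6 taken => place at 7.
139 hashes to 9; slot 9 is free => place at 9.
474 hashes to 6; 6,7 taken => place at 10.
461 hashes to 6; 6,7,10 taken => place at 2.
Table: [-, -, 461, -, -, -, 409, 786, -, 139, 474, -, -]

2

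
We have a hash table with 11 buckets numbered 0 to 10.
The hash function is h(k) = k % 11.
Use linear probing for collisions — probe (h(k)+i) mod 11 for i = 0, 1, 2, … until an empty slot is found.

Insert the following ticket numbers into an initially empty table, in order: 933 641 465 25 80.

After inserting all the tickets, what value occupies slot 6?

933 hashes to 9; slot 9 is free => place at 9.
641 hashes to 3; slot 3 is free => place at 3.
465 hashes to 3; 3 taken => place at 4.
25 hashes to 3; 3,4 taken => place at 5.
80 hashes to 3; 3,4,5 taken => place at 6.
Table: [—, —, —, 641, 465, 25, 80, —, —, 933, —]

80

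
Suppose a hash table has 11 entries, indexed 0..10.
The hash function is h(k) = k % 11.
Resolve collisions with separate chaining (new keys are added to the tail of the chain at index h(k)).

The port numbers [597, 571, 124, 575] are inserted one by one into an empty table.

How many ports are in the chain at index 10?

1

Insert 597: h=3, bucket 3 empty → new chain.
Insert 571: h=10, bucket 10 empty → new chain.
Insert 124: h=3, bucket 3 nonempty → append to chain.
Insert 575: h=3, bucket 3 nonempty → append to chain.
Final buckets:
0: ∅
1: ∅
2: ∅
3: 597 -> 124 -> 575
4: ∅
5: ∅
6: ∅
7: ∅
8: ∅
9: ∅
10: 571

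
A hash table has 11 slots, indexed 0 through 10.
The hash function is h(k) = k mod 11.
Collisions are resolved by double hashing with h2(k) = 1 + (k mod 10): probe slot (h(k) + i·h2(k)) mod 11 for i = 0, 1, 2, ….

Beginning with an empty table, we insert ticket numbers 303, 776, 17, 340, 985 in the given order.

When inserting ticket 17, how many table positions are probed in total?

Insert 303: h=6, slot 6 empty → index 6.
Insert 776: h=6, h2=7, slot 6 occupied → index 2.
Insert 17: h=6, h2=8, slot 6 occupied → index 3.
Insert 340: h=10, slot 10 empty → index 10.
Insert 985: h=6, h2=6, slot 6 occupied → index 1.
Table: [—, 985, 776, 17, —, —, 303, —, —, —, 340]

2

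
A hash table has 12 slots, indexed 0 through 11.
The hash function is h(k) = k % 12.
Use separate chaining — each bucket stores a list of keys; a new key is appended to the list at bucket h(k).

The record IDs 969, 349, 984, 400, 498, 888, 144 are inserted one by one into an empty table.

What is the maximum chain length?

3

969 -> bucket 9
349 -> bucket 1
984 -> bucket 0
400 -> bucket 4
498 -> bucket 6
888 -> bucket 0 (collision)
144 -> bucket 0 (collision)
Final buckets:
0: 984 -> 888 -> 144
1: 349
2: -
3: -
4: 400
5: -
6: 498
7: -
8: -
9: 969
10: -
11: -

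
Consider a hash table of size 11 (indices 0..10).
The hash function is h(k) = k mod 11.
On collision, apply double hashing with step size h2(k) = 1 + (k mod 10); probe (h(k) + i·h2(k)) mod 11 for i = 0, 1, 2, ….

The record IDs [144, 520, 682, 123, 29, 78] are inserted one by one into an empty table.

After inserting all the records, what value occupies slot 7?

29

144 hashes to 1; slot 1 is free => place at 1.
520 hashes to 3; slot 3 is free => place at 3.
682 hashes to 0; slot 0 is free => place at 0.
123 hashes to 2; slot 2 is free => place at 2.
29 hashes to 7; slot 7 is free => place at 7.
78 hashes to 1, h2=9; 1 taken => place at 10.
Table: [682, 144, 123, 520, ., ., ., 29, ., ., 78]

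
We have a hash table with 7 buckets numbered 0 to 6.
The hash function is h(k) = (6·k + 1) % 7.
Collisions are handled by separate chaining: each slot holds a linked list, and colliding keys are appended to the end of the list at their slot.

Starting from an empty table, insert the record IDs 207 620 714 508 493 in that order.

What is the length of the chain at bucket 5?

Insert 207: h=4, bucket 4 empty → new chain.
Insert 620: h=4, bucket 4 nonempty → append to chain.
Insert 714: h=1, bucket 1 empty → new chain.
Insert 508: h=4, bucket 4 nonempty → append to chain.
Insert 493: h=5, bucket 5 empty → new chain.
Final buckets:
0: -
1: 714
2: -
3: -
4: 207 -> 620 -> 508
5: 493
6: -

1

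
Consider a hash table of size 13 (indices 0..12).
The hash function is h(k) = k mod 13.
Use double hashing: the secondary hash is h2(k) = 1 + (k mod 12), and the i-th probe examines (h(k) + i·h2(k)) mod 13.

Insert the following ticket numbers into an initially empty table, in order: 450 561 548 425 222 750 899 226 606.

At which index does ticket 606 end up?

10

Insert 450: h=8, slot 8 empty -> index 8.
Insert 561: h=2, slot 2 empty -> index 2.
Insert 548: h=2, h2=9, slot 2 occupied -> index 11.
Insert 425: h=9, slot 9 empty -> index 9.
Insert 222: h=1, slot 1 empty -> index 1.
Insert 750: h=9, h2=7, slot 9 occupied -> index 3.
Insert 899: h=2, h2=12, slots 2,1 occupied -> index 0.
Insert 226: h=5, slot 5 empty -> index 5.
Insert 606: h=8, h2=7, slots 8,2,9,3 occupied -> index 10.
Table: [899, 222, 561, 750, -, 226, -, -, 450, 425, 606, 548, -]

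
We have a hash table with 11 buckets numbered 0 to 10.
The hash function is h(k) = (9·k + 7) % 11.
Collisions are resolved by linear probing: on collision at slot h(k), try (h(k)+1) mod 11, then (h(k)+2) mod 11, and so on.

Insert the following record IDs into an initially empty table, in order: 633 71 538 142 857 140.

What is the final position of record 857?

0

633 hashes to 6; slot 6 is free → place at 6.
71 hashes to 8; slot 8 is free → place at 8.
538 hashes to 9; slot 9 is free → place at 9.
142 hashes to 9; 9 taken → place at 10.
857 hashes to 9; 9,10 taken → place at 0.
140 hashes to 2; slot 2 is free → place at 2.
Table: [857, ., 140, ., ., ., 633, ., 71, 538, 142]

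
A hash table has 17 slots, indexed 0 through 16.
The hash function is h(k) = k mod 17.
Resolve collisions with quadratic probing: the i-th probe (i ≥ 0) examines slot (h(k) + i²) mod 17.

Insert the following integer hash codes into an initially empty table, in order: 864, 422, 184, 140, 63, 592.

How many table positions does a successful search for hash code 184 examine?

3

Insert 864: h=14, slot 14 empty -> index 14.
Insert 422: h=14, slot 14 occupied -> index 15.
Insert 184: h=14, slots 14,15 occupied -> index 1.
Insert 140: h=4, slot 4 empty -> index 4.
Insert 63: h=12, slot 12 empty -> index 12.
Insert 592: h=14, slots 14,15,1 occupied -> index 6.
Table: [-, 184, -, -, 140, -, 592, -, -, -, -, -, 63, -, 864, 422, -]
Lookup 184: h=14, probe 14,15,1 → found at 1.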